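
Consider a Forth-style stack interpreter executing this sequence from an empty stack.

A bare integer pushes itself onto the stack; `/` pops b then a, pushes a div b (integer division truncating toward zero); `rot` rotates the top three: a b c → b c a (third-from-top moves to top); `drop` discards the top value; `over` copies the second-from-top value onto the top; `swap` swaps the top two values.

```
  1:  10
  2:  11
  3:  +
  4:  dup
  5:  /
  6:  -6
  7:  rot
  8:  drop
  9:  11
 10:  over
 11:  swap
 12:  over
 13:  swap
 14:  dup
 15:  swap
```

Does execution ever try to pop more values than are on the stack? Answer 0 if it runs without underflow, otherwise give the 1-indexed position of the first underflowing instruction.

7

10   [10]
11   [10, 11]
+    [21]
dup  [21, 21]
/    [1]
-6   [1, -6]
rot  — needs 3 operands, stack has 2 → underflow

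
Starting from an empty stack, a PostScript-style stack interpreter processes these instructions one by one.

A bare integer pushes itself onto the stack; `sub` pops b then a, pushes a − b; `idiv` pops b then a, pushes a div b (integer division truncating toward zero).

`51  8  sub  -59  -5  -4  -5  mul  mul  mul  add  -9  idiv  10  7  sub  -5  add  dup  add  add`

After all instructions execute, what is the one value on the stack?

51   → 51
8    → 51 8
sub  → 43
-59  → 43 -59
-5   → 43 -59 -5
-4   → 43 -59 -5 -4
-5   → 43 -59 -5 -4 -5
mul  → 43 -59 -5 20
mul  → 43 -59 -100
mul  → 43 5900
add  → 5943
-9   → 5943 -9
idiv → -660
10   → -660 10
7    → -660 10 7
sub  → -660 3
-5   → -660 3 -5
add  → -660 -2
dup  → -660 -2 -2
add  → -660 -4
add  → -664

-664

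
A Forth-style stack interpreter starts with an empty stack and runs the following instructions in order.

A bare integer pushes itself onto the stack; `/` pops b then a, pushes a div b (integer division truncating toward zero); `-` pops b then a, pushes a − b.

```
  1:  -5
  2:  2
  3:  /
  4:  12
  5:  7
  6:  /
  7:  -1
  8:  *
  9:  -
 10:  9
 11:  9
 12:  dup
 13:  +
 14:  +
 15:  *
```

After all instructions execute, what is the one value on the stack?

-5  → -5
2   → -5 2
/   → -2
12  → -2 12
7   → -2 12 7
/   → -2 1
-1  → -2 1 -1
*   → -2 -1
-   → -1
9   → -1 9
9   → -1 9 9
dup → -1 9 9 9
+   → -1 9 18
+   → -1 27
*   → -27

-27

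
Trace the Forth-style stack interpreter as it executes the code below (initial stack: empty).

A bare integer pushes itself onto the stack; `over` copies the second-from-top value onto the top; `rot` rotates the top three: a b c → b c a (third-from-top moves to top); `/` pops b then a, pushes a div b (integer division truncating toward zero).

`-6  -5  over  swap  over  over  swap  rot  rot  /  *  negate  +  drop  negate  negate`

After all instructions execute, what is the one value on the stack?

-6

-6      -6
-5      -6 -5
over    -6 -5 -6
swap    -6 -6 -5
over    -6 -6 -5 -6
over    -6 -6 -5 -6 -5
swap    -6 -6 -5 -5 -6
rot     -6 -6 -5 -6 -5
rot     -6 -6 -6 -5 -5
/       -6 -6 -6 1
*       -6 -6 -6
negate  -6 -6 6
+       -6 0
drop    -6
negate  6
negate  -6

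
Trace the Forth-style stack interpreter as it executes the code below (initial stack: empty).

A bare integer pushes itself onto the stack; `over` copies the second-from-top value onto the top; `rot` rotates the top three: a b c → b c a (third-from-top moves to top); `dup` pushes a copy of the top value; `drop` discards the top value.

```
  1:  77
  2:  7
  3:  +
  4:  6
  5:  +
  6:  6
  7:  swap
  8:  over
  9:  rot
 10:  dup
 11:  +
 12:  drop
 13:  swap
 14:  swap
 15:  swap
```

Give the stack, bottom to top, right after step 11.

77    77
7     77 7
+     84
6     84 6
+     90
6     90 6
swap  6 90
over  6 90 6
rot   90 6 6
dup   90 6 6 6
+     90 6 12

[90, 6, 12]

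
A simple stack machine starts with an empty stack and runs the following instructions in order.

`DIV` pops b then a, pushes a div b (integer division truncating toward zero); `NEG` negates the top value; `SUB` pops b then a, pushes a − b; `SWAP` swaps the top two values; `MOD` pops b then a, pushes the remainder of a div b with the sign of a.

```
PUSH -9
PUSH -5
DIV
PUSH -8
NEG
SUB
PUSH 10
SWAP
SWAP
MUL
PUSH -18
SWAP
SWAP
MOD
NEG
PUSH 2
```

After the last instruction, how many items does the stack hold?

2

PUSH -9  -> [-9]
PUSH -5  -> [-9, -5]
DIV      -> [1]
PUSH -8  -> [1, -8]
NEG      -> [1, 8]
SUB      -> [-7]
PUSH 10  -> [-7, 10]
SWAP     -> [10, -7]
SWAP     -> [-7, 10]
MUL      -> [-70]
PUSH -18 -> [-70, -18]
SWAP     -> [-18, -70]
SWAP     -> [-70, -18]
MOD      -> [-16]
NEG      -> [16]
PUSH 2   -> [16, 2]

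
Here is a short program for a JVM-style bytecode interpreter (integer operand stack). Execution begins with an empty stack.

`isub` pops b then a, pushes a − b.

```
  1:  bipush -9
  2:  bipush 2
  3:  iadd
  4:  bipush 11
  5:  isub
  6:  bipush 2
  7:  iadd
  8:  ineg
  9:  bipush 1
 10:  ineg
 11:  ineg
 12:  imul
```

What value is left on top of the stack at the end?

16

bipush -9 -> -9
bipush 2  -> -9 2
iadd      -> -7
bipush 11 -> -7 11
isub      -> -18
bipush 2  -> -18 2
iadd      -> -16
ineg      -> 16
bipush 1  -> 16 1
ineg      -> 16 -1
ineg      -> 16 1
imul      -> 16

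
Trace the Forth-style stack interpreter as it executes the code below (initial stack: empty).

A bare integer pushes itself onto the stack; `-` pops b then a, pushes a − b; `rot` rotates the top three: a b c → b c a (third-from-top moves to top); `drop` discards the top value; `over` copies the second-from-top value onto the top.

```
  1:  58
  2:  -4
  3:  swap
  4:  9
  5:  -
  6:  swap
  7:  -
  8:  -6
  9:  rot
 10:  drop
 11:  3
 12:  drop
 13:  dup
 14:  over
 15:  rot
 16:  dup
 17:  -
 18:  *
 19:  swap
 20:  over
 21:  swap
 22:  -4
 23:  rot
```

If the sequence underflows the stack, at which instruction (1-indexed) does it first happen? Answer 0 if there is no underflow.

9

58   → 58
-4   → 58 -4
swap → -4 58
9    → -4 58 9
-    → -4 49
swap → 49 -4
-    → 53
-6   → 53 -6
rot  — needs 3 operands, stack has 2 → underflow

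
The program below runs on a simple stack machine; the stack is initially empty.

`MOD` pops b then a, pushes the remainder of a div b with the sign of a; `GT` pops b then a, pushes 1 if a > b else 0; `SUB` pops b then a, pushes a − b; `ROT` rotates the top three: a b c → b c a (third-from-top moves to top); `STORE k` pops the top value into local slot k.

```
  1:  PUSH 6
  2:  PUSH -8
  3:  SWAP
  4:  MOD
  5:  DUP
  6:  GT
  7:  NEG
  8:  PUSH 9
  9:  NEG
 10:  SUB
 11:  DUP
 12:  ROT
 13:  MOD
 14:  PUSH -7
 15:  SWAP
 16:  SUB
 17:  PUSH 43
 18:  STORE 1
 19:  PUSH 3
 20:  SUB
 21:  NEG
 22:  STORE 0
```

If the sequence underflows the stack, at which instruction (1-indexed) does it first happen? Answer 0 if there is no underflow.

PUSH 6  → 6
PUSH -8 → 6 -8
SWAP    → -8 6
MOD     → -2
DUP     → -2 -2
GT      → 0
NEG     → 0
PUSH 9  → 0 9
NEG     → 0 -9
SUB     → 9
DUP     → 9 9
ROT  — needs 3 operands, stack has 2 → underflow

12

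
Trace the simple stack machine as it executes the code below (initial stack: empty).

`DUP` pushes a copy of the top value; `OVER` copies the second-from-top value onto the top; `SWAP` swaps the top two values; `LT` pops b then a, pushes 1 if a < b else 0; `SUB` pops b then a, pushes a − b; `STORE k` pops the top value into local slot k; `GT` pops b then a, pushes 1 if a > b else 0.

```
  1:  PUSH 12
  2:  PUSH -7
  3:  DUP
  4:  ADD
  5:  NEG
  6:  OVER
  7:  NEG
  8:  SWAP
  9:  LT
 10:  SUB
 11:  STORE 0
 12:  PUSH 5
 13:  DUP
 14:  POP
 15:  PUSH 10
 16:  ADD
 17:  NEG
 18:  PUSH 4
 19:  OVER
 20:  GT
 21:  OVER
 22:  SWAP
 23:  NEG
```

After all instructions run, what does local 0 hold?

PUSH 12 : [12]
PUSH -7 : [12, -7]
DUP     : [12, -7, -7]
ADD     : [12, -14]
NEG     : [12, 14]
OVER    : [12, 14, 12]
NEG     : [12, 14, -12]
SWAP    : [12, -12, 14]
LT      : [12, 1]
SUB     : [11]
STORE 0 : []
PUSH 5  : [5]
DUP     : [5, 5]
POP     : [5]
PUSH 10 : [5, 10]
ADD     : [15]
NEG     : [-15]
PUSH 4  : [-15, 4]
OVER    : [-15, 4, -15]
GT      : [-15, 1]
OVER    : [-15, 1, -15]
SWAP    : [-15, -15, 1]
NEG     : [-15, -15, -1]

11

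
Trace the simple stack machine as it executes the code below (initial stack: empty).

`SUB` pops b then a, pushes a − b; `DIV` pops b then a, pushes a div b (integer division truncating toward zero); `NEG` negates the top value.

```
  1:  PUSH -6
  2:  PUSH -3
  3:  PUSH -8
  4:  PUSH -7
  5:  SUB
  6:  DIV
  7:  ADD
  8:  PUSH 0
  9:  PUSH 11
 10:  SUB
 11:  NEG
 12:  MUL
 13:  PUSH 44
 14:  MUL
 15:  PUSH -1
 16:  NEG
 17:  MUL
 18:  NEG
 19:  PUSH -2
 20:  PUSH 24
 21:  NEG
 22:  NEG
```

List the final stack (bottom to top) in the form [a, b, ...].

[1452, -2, 24]

PUSH -6 : -6
PUSH -3 : -6 -3
PUSH -8 : -6 -3 -8
PUSH -7 : -6 -3 -8 -7
SUB     : -6 -3 -1
DIV     : -6 3
ADD     : -3
PUSH 0  : -3 0
PUSH 11 : -3 0 11
SUB     : -3 -11
NEG     : -3 11
MUL     : -33
PUSH 44 : -33 44
MUL     : -1452
PUSH -1 : -1452 -1
NEG     : -1452 1
MUL     : -1452
NEG     : 1452
PUSH -2 : 1452 -2
PUSH 24 : 1452 -2 24
NEG     : 1452 -2 -24
NEG     : 1452 -2 24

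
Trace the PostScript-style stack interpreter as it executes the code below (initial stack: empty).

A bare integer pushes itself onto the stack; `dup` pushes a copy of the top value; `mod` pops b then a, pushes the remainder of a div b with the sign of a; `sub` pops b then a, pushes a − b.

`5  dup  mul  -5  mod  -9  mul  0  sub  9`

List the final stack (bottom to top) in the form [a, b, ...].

[0, 9]

5    5
dup  5 5
mul  25
-5   25 -5
mod  0
-9   0 -9
mul  0
0    0 0
sub  0
9    0 9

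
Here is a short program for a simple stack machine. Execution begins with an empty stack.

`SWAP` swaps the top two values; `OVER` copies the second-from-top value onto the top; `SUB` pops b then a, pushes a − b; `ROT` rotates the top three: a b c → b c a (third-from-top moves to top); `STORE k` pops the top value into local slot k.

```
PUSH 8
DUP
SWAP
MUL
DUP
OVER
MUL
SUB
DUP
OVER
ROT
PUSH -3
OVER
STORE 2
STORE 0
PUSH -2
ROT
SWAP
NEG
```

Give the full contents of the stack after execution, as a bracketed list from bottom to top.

PUSH 8  -> 8
DUP     -> 8 8
SWAP    -> 8 8
MUL     -> 64
DUP     -> 64 64
OVER    -> 64 64 64
MUL     -> 64 4096
SUB     -> -4032
DUP     -> -4032 -4032
OVER    -> -4032 -4032 -4032
ROT     -> -4032 -4032 -4032
PUSH -3 -> -4032 -4032 -4032 -3
OVER    -> -4032 -4032 -4032 -3 -4032
STORE 2 -> -4032 -4032 -4032 -3
STORE 0 -> -4032 -4032 -4032
PUSH -2 -> -4032 -4032 -4032 -2
ROT     -> -4032 -4032 -2 -4032
SWAP    -> -4032 -4032 -4032 -2
NEG     -> -4032 -4032 -4032 2

[-4032, -4032, -4032, 2]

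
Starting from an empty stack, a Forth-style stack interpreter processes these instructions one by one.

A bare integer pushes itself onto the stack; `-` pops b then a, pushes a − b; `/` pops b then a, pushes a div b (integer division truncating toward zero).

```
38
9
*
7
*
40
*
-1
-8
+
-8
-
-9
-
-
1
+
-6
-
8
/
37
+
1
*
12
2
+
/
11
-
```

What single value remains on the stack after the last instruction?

846

38 -> [38]
9  -> [38, 9]
*  -> [342]
7  -> [342, 7]
*  -> [2394]
40 -> [2394, 40]
*  -> [95760]
-1 -> [95760, -1]
-8 -> [95760, -1, -8]
+  -> [95760, -9]
-8 -> [95760, -9, -8]
-  -> [95760, -1]
-9 -> [95760, -1, -9]
-  -> [95760, 8]
-  -> [95752]
1  -> [95752, 1]
+  -> [95753]
-6 -> [95753, -6]
-  -> [95759]
8  -> [95759, 8]
/  -> [11969]
37 -> [11969, 37]
+  -> [12006]
1  -> [12006, 1]
*  -> [12006]
12 -> [12006, 12]
2  -> [12006, 12, 2]
+  -> [12006, 14]
/  -> [857]
11 -> [857, 11]
-  -> [846]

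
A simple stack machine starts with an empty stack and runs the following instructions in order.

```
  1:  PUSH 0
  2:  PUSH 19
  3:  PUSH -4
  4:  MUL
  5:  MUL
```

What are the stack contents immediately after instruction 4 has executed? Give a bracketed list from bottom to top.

PUSH 0   0
PUSH 19  0 19
PUSH -4  0 19 -4
MUL      0 -76

[0, -76]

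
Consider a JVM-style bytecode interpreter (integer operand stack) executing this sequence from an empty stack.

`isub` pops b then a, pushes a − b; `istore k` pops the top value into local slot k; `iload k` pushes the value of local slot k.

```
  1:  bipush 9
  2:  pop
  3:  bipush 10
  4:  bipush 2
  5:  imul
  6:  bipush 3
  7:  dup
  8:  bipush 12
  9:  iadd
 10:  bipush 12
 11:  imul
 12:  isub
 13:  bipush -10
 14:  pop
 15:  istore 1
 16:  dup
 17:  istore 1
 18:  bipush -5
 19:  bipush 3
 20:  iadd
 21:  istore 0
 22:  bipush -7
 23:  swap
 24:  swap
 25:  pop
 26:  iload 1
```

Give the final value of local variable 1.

20

bipush 9   : [9]
pop        : []
bipush 10  : [10]
bipush 2   : [10, 2]
imul       : [20]
bipush 3   : [20, 3]
dup        : [20, 3, 3]
bipush 12  : [20, 3, 3, 12]
iadd       : [20, 3, 15]
bipush 12  : [20, 3, 15, 12]
imul       : [20, 3, 180]
isub       : [20, -177]
bipush -10 : [20, -177, -10]
pop        : [20, -177]
istore 1   : [20]
dup        : [20, 20]
istore 1   : [20]
bipush -5  : [20, -5]
bipush 3   : [20, -5, 3]
iadd       : [20, -2]
istore 0   : [20]
bipush -7  : [20, -7]
swap       : [-7, 20]
swap       : [20, -7]
pop        : [20]
iload 1    : [20, 20]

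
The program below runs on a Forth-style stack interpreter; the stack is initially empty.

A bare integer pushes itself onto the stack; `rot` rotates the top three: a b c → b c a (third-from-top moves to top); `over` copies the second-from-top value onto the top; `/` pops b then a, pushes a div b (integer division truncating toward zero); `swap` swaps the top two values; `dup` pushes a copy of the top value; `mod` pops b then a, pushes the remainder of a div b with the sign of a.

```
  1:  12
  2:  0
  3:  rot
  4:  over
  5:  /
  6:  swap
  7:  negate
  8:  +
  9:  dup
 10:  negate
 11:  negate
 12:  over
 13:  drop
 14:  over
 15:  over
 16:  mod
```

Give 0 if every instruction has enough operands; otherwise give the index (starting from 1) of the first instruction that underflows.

12  [12]
0   [12, 0]
rot  — needs 3 operands, stack has 2 → underflow

3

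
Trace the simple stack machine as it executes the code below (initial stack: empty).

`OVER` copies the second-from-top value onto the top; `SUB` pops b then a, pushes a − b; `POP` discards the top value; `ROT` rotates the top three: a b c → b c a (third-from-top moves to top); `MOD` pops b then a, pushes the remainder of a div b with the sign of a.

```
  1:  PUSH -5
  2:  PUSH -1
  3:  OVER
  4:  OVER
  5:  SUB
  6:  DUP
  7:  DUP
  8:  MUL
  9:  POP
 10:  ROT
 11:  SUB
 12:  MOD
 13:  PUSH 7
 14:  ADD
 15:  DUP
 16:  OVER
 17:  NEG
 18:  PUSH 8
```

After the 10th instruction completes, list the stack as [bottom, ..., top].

[-1, -4, -5]

PUSH -5 : -5
PUSH -1 : -5 -1
OVER    : -5 -1 -5
OVER    : -5 -1 -5 -1
SUB     : -5 -1 -4
DUP     : -5 -1 -4 -4
DUP     : -5 -1 -4 -4 -4
MUL     : -5 -1 -4 16
POP     : -5 -1 -4
ROT     : -1 -4 -5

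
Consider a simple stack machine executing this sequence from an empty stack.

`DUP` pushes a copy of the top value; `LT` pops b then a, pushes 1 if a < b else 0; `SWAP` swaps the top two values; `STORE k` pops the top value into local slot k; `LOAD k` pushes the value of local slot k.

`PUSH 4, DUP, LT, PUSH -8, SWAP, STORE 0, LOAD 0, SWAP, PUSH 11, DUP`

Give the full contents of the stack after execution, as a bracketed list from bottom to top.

PUSH 4   [4]
DUP      [4, 4]
LT       [0]
PUSH -8  [0, -8]
SWAP     [-8, 0]
STORE 0  [-8]
LOAD 0   [-8, 0]
SWAP     [0, -8]
PUSH 11  [0, -8, 11]
DUP      [0, -8, 11, 11]

[0, -8, 11, 11]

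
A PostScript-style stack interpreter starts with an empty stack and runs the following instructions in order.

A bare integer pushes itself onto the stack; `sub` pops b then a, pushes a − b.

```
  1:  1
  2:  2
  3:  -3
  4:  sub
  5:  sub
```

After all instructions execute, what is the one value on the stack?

-4

1   → [1]
2   → [1, 2]
-3  → [1, 2, -3]
sub → [1, 5]
sub → [-4]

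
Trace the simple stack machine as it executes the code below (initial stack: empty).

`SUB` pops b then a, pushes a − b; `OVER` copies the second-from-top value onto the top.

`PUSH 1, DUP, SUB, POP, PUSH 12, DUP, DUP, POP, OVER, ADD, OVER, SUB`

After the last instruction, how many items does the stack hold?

PUSH 1   1
DUP      1 1
SUB      0
POP      (empty)
PUSH 12  12
DUP      12 12
DUP      12 12 12
POP      12 12
OVER     12 12 12
ADD      12 24
OVER     12 24 12
SUB      12 12

2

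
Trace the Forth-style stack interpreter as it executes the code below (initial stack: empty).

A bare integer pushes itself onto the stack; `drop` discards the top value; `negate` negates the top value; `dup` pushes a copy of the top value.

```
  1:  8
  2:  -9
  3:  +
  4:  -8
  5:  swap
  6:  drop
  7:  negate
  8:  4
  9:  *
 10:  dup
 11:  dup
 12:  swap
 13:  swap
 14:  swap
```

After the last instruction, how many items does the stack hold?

8      : 8
-9     : 8 -9
+      : -1
-8     : -1 -8
swap   : -8 -1
drop   : -8
negate : 8
4      : 8 4
*      : 32
dup    : 32 32
dup    : 32 32 32
swap   : 32 32 32
swap   : 32 32 32
swap   : 32 32 32

3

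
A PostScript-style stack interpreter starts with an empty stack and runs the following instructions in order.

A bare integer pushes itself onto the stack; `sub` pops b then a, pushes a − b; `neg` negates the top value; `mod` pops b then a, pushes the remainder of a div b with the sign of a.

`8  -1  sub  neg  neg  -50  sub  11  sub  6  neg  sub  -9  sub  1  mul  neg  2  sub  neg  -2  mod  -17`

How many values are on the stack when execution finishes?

2

8   -> [8]
-1  -> [8, -1]
sub -> [9]
neg -> [-9]
neg -> [9]
-50 -> [9, -50]
sub -> [59]
11  -> [59, 11]
sub -> [48]
6   -> [48, 6]
neg -> [48, -6]
sub -> [54]
-9  -> [54, -9]
sub -> [63]
1   -> [63, 1]
mul -> [63]
neg -> [-63]
2   -> [-63, 2]
sub -> [-65]
neg -> [65]
-2  -> [65, -2]
mod -> [1]
-17 -> [1, -17]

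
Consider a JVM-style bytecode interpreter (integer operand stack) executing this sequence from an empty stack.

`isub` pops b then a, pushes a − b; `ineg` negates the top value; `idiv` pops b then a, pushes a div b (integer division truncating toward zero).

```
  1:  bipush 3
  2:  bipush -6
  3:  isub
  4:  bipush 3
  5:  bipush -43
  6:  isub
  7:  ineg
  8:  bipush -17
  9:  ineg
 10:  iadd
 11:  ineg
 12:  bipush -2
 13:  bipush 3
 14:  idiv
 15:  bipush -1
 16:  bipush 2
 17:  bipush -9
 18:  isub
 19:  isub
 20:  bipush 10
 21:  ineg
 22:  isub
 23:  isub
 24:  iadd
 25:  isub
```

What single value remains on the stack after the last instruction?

bipush 3   → 3
bipush -6  → 3 -6
isub       → 9
bipush 3   → 9 3
bipush -43 → 9 3 -43
isub       → 9 46
ineg       → 9 -46
bipush -17 → 9 -46 -17
ineg       → 9 -46 17
iadd       → 9 -29
ineg       → 9 29
bipush -2  → 9 29 -2
bipush 3   → 9 29 -2 3
idiv       → 9 29 0
bipush -1  → 9 29 0 -1
bipush 2   → 9 29 0 -1 2
bipush -9  → 9 29 0 -1 2 -9
isub       → 9 29 0 -1 11
isub       → 9 29 0 -12
bipush 10  → 9 29 0 -12 10
ineg       → 9 29 0 -12 -10
isub       → 9 29 0 -2
isub       → 9 29 2
iadd       → 9 31
isub       → -22

-22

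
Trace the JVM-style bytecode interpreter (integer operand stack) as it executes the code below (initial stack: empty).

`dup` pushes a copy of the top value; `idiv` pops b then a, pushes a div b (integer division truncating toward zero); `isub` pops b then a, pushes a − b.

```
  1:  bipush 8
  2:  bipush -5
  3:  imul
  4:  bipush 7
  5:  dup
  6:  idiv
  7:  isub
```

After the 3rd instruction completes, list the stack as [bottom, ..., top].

[-40]

bipush 8  : 8
bipush -5 : 8 -5
imul      : -40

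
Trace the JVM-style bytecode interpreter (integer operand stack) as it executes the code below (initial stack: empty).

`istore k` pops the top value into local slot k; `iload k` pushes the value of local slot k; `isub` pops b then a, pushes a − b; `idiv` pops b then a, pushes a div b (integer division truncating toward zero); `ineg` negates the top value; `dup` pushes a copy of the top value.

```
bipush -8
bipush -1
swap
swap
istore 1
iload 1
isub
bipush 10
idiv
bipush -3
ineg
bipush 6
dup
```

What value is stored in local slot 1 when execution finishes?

bipush -8 : -8
bipush -1 : -8 -1
swap      : -1 -8
swap      : -8 -1
istore 1  : -8
iload 1   : -8 -1
isub      : -7
bipush 10 : -7 10
idiv      : 0
bipush -3 : 0 -3
ineg      : 0 3
bipush 6  : 0 3 6
dup       : 0 3 6 6

-1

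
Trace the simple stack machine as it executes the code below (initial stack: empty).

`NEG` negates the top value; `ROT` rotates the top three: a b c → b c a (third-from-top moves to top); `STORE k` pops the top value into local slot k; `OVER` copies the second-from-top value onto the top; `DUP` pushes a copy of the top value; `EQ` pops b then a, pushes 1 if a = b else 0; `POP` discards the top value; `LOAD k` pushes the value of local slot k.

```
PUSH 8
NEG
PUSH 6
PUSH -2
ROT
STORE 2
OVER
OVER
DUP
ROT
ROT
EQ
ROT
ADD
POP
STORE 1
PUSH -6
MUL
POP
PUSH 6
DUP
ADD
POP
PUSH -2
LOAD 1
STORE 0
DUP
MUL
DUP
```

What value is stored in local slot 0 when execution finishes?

PUSH 8   [8]
NEG      [-8]
PUSH 6   [-8, 6]
PUSH -2  [-8, 6, -2]
ROT      [6, -2, -8]
STORE 2  [6, -2]
OVER     [6, -2, 6]
OVER     [6, -2, 6, -2]
DUP      [6, -2, 6, -2, -2]
ROT      [6, -2, -2, -2, 6]
ROT      [6, -2, -2, 6, -2]
EQ       [6, -2, -2, 0]
ROT      [6, -2, 0, -2]
ADD      [6, -2, -2]
POP      [6, -2]
STORE 1  [6]
PUSH -6  [6, -6]
MUL      [-36]
POP      []
PUSH 6   [6]
DUP      [6, 6]
ADD      [12]
POP      []
PUSH -2  [-2]
LOAD 1   [-2, -2]
STORE 0  [-2]
DUP      [-2, -2]
MUL      [4]
DUP      [4, 4]

-2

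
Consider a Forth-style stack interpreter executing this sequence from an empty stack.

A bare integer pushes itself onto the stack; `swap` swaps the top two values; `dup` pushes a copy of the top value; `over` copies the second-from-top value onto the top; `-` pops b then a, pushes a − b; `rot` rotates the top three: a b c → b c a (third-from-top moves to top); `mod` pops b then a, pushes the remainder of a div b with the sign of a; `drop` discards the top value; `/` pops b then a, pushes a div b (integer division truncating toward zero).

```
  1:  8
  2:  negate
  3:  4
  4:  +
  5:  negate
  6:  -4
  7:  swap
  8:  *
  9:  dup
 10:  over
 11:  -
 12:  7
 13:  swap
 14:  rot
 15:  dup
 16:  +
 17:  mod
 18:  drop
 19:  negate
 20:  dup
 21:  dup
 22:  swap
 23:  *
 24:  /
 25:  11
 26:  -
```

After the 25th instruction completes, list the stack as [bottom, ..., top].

[0, 11]

8      : [8]
negate : [-8]
4      : [-8, 4]
+      : [-4]
negate : [4]
-4     : [4, -4]
swap   : [-4, 4]
*      : [-16]
dup    : [-16, -16]
over   : [-16, -16, -16]
-      : [-16, 0]
7      : [-16, 0, 7]
swap   : [-16, 7, 0]
rot    : [7, 0, -16]
dup    : [7, 0, -16, -16]
+      : [7, 0, -32]
mod    : [7, 0]
drop   : [7]
negate : [-7]
dup    : [-7, -7]
dup    : [-7, -7, -7]
swap   : [-7, -7, -7]
*      : [-7, 49]
/      : [0]
11     : [0, 11]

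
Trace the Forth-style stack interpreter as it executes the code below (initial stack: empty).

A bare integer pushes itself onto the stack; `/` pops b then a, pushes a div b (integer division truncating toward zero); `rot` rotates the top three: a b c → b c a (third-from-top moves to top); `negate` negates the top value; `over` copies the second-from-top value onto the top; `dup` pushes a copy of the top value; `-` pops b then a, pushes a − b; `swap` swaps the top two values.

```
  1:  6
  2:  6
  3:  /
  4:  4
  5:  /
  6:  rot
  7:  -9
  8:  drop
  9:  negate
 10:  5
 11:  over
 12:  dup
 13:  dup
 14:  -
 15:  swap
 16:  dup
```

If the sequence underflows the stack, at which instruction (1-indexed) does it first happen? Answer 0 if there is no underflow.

6 → [6]
6 → [6, 6]
/ → [1]
4 → [1, 4]
/ → [0]
rot  — needs 3 operands, stack has 1 → underflow

6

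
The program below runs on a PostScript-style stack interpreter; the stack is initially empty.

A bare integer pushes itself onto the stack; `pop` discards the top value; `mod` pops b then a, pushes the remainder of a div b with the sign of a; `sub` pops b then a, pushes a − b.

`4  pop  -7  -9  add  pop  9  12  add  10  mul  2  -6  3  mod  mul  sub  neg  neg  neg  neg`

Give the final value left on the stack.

4   → [4]
pop → []
-7  → [-7]
-9  → [-7, -9]
add → [-16]
pop → []
9   → [9]
12  → [9, 12]
add → [21]
10  → [21, 10]
mul → [210]
2   → [210, 2]
-6  → [210, 2, -6]
3   → [210, 2, -6, 3]
mod → [210, 2, 0]
mul → [210, 0]
sub → [210]
neg → [-210]
neg → [210]
neg → [-210]
neg → [210]

210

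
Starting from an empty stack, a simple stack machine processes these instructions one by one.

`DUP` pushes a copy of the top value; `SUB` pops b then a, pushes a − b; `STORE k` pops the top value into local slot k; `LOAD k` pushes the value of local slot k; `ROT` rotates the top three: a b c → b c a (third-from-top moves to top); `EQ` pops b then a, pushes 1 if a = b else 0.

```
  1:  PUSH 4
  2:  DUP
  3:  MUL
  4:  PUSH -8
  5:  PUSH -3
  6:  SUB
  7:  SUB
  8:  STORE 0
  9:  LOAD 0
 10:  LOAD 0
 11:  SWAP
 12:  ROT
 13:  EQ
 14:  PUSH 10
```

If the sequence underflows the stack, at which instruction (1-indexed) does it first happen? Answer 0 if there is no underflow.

12

PUSH 4  : 4
DUP     : 4 4
MUL     : 16
PUSH -8 : 16 -8
PUSH -3 : 16 -8 -3
SUB     : 16 -5
SUB     : 21
STORE 0 : (empty)
LOAD 0  : 21
LOAD 0  : 21 21
SWAP    : 21 21
ROT  — needs 3 operands, stack has 2 → underflow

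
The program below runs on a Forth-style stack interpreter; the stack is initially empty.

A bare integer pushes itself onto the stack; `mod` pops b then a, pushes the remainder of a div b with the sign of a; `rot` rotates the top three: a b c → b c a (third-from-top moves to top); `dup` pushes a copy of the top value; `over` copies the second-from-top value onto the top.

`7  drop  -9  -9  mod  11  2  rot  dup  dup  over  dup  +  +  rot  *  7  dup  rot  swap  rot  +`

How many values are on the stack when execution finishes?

7     7
drop  (empty)
-9    -9
-9    -9 -9
mod   0
11    0 11
2     0 11 2
rot   11 2 0
dup   11 2 0 0
dup   11 2 0 0 0
over  11 2 0 0 0 0
dup   11 2 0 0 0 0 0
+     11 2 0 0 0 0
+     11 2 0 0 0
rot   11 2 0 0 0
*     11 2 0 0
7     11 2 0 0 7
dup   11 2 0 0 7 7
rot   11 2 0 7 7 0
swap  11 2 0 7 0 7
rot   11 2 0 0 7 7
+     11 2 0 0 14

5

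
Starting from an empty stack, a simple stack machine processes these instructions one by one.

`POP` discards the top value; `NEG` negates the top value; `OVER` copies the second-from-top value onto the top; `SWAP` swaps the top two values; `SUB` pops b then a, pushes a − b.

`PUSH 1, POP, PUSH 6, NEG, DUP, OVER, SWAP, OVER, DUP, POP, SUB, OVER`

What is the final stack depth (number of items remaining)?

PUSH 1 -> [1]
POP    -> []
PUSH 6 -> [6]
NEG    -> [-6]
DUP    -> [-6, -6]
OVER   -> [-6, -6, -6]
SWAP   -> [-6, -6, -6]
OVER   -> [-6, -6, -6, -6]
DUP    -> [-6, -6, -6, -6, -6]
POP    -> [-6, -6, -6, -6]
SUB    -> [-6, -6, 0]
OVER   -> [-6, -6, 0, -6]

4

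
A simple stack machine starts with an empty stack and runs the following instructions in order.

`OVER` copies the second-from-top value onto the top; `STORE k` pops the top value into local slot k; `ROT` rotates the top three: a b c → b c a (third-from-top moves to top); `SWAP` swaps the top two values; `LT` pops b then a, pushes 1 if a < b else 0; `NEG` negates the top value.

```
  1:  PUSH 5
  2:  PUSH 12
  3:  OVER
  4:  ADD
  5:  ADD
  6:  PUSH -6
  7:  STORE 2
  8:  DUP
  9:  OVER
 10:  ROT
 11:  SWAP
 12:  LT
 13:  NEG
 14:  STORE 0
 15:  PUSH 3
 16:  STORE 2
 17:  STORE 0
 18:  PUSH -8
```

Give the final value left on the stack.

-8

PUSH 5   5
PUSH 12  5 12
OVER     5 12 5
ADD      5 17
ADD      22
PUSH -6  22 -6
STORE 2  22
DUP      22 22
OVER     22 22 22
ROT      22 22 22
SWAP     22 22 22
LT       22 0
NEG      22 0
STORE 0  22
PUSH 3   22 3
STORE 2  22
STORE 0  (empty)
PUSH -8  -8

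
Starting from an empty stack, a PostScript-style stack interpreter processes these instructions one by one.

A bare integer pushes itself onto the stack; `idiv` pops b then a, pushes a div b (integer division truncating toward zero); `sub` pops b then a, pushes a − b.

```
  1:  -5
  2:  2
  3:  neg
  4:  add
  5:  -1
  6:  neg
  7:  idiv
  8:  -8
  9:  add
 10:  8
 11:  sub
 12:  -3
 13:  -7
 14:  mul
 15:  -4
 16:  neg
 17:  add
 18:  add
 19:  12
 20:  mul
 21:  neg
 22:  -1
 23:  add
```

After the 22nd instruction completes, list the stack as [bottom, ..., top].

-5   -> [-5]
2    -> [-5, 2]
neg  -> [-5, -2]
add  -> [-7]
-1   -> [-7, -1]
neg  -> [-7, 1]
idiv -> [-7]
-8   -> [-7, -8]
add  -> [-15]
8    -> [-15, 8]
sub  -> [-23]
-3   -> [-23, -3]
-7   -> [-23, -3, -7]
mul  -> [-23, 21]
-4   -> [-23, 21, -4]
neg  -> [-23, 21, 4]
add  -> [-23, 25]
add  -> [2]
12   -> [2, 12]
mul  -> [24]
neg  -> [-24]
-1   -> [-24, -1]

[-24, -1]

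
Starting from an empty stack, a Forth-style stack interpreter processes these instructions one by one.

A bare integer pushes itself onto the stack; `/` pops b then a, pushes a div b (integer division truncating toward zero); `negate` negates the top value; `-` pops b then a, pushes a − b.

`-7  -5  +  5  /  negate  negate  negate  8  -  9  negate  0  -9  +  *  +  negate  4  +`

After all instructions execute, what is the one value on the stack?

-71

-7     → -7
-5     → -7 -5
+      → -12
5      → -12 5
/      → -2
negate → 2
negate → -2
negate → 2
8      → 2 8
-      → -6
9      → -6 9
negate → -6 -9
0      → -6 -9 0
-9     → -6 -9 0 -9
+      → -6 -9 -9
*      → -6 81
+      → 75
negate → -75
4      → -75 4
+      → -71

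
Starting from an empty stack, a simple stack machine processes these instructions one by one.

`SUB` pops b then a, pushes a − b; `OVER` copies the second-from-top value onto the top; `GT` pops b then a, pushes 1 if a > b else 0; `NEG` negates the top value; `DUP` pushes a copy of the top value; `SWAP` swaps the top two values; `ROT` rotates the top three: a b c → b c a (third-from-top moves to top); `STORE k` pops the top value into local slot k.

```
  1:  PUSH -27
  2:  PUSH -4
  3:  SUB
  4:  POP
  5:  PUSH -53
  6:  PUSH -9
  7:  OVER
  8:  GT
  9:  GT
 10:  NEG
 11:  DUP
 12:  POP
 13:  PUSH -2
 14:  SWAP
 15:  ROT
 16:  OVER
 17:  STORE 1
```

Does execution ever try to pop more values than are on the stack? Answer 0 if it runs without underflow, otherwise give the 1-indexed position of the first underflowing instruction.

15

PUSH -27 : -27
PUSH -4  : -27 -4
SUB      : -23
POP      : (empty)
PUSH -53 : -53
PUSH -9  : -53 -9
OVER     : -53 -9 -53
GT       : -53 1
GT       : 0
NEG      : 0
DUP      : 0 0
POP      : 0
PUSH -2  : 0 -2
SWAP     : -2 0
ROT  — needs 3 operands, stack has 2 → underflow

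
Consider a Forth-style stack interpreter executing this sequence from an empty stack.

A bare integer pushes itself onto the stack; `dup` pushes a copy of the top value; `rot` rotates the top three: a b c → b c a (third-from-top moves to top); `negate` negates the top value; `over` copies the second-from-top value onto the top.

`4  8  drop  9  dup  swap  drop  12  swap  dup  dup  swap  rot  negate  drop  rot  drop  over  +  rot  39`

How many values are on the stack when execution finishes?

4

4       [4]
8       [4, 8]
drop    [4]
9       [4, 9]
dup     [4, 9, 9]
swap    [4, 9, 9]
drop    [4, 9]
12      [4, 9, 12]
swap    [4, 12, 9]
dup     [4, 12, 9, 9]
dup     [4, 12, 9, 9, 9]
swap    [4, 12, 9, 9, 9]
rot     [4, 12, 9, 9, 9]
negate  [4, 12, 9, 9, -9]
drop    [4, 12, 9, 9]
rot     [4, 9, 9, 12]
drop    [4, 9, 9]
over    [4, 9, 9, 9]
+       [4, 9, 18]
rot     [9, 18, 4]
39      [9, 18, 4, 39]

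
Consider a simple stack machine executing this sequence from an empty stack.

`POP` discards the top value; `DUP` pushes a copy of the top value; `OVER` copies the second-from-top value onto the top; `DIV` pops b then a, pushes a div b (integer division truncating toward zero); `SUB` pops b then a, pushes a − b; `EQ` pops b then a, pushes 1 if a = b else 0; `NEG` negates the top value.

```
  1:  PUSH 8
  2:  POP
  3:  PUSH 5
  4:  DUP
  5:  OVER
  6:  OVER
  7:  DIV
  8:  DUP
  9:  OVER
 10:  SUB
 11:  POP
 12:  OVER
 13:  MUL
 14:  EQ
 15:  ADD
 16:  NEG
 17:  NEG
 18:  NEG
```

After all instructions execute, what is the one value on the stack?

PUSH 8  [8]
POP     []
PUSH 5  [5]
DUP     [5, 5]
OVER    [5, 5, 5]
OVER    [5, 5, 5, 5]
DIV     [5, 5, 1]
DUP     [5, 5, 1, 1]
OVER    [5, 5, 1, 1, 1]
SUB     [5, 5, 1, 0]
POP     [5, 5, 1]
OVER    [5, 5, 1, 5]
MUL     [5, 5, 5]
EQ      [5, 1]
ADD     [6]
NEG     [-6]
NEG     [6]
NEG     [-6]

-6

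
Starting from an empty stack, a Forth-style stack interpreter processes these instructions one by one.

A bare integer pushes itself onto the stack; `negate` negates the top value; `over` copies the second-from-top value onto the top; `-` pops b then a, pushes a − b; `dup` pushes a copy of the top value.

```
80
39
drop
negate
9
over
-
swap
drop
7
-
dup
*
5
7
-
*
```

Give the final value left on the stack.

-13448

80     -> [80]
39     -> [80, 39]
drop   -> [80]
negate -> [-80]
9      -> [-80, 9]
over   -> [-80, 9, -80]
-      -> [-80, 89]
swap   -> [89, -80]
drop   -> [89]
7      -> [89, 7]
-      -> [82]
dup    -> [82, 82]
*      -> [6724]
5      -> [6724, 5]
7      -> [6724, 5, 7]
-      -> [6724, -2]
*      -> [-13448]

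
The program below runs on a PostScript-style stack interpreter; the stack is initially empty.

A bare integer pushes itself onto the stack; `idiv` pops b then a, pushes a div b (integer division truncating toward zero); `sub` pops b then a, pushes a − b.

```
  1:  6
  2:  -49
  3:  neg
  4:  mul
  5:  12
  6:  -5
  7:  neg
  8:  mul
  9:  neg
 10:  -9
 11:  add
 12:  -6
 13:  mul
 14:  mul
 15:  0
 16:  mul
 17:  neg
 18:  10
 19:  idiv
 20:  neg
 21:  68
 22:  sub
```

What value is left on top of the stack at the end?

-68

6    → 6
-49  → 6 -49
neg  → 6 49
mul  → 294
12   → 294 12
-5   → 294 12 -5
neg  → 294 12 5
mul  → 294 60
neg  → 294 -60
-9   → 294 -60 -9
add  → 294 -69
-6   → 294 -69 -6
mul  → 294 414
mul  → 121716
0    → 121716 0
mul  → 0
neg  → 0
10   → 0 10
idiv → 0
neg  → 0
68   → 0 68
sub  → -68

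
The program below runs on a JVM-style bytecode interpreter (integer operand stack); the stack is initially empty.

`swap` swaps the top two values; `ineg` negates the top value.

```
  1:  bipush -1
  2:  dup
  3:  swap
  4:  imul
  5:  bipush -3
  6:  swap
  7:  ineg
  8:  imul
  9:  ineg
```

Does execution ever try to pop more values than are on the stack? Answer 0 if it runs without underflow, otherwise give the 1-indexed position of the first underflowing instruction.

bipush -1 : [-1]
dup       : [-1, -1]
swap      : [-1, -1]
imul      : [1]
bipush -3 : [1, -3]
swap      : [-3, 1]
ineg      : [-3, -1]
imul      : [3]
ineg      : [-3]

0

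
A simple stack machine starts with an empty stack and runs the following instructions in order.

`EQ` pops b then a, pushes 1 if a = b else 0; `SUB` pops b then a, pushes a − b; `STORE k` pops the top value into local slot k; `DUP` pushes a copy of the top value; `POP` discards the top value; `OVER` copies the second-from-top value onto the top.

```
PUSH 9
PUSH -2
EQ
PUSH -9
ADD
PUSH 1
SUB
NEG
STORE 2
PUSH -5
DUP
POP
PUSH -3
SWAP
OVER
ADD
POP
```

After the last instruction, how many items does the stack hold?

PUSH 9  -> [9]
PUSH -2 -> [9, -2]
EQ      -> [0]
PUSH -9 -> [0, -9]
ADD     -> [-9]
PUSH 1  -> [-9, 1]
SUB     -> [-10]
NEG     -> [10]
STORE 2 -> []
PUSH -5 -> [-5]
DUP     -> [-5, -5]
POP     -> [-5]
PUSH -3 -> [-5, -3]
SWAP    -> [-3, -5]
OVER    -> [-3, -5, -3]
ADD     -> [-3, -8]
POP     -> [-3]

1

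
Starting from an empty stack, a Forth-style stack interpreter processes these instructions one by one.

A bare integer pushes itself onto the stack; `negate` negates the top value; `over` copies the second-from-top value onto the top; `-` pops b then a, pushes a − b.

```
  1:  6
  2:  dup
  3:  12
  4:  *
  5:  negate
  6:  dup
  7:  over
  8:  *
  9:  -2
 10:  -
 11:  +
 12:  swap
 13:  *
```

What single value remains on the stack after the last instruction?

6      : [6]
dup    : [6, 6]
12     : [6, 6, 12]
*      : [6, 72]
negate : [6, -72]
dup    : [6, -72, -72]
over   : [6, -72, -72, -72]
*      : [6, -72, 5184]
-2     : [6, -72, 5184, -2]
-      : [6, -72, 5186]
+      : [6, 5114]
swap   : [5114, 6]
*      : [30684]

30684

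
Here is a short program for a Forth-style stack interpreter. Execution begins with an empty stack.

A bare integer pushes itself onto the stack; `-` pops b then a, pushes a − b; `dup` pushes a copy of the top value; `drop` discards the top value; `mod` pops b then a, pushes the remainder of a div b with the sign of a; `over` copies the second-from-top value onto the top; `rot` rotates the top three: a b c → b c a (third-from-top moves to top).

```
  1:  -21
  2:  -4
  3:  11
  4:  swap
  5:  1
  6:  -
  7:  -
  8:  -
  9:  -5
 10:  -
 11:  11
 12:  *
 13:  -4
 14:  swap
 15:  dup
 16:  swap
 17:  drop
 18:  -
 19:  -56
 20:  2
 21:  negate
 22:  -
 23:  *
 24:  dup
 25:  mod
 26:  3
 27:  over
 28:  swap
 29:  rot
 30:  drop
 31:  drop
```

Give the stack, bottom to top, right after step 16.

[-4, -352, -352]

-21  -> [-21]
-4   -> [-21, -4]
11   -> [-21, -4, 11]
swap -> [-21, 11, -4]
1    -> [-21, 11, -4, 1]
-    -> [-21, 11, -5]
-    -> [-21, 16]
-    -> [-37]
-5   -> [-37, -5]
-    -> [-32]
11   -> [-32, 11]
*    -> [-352]
-4   -> [-352, -4]
swap -> [-4, -352]
dup  -> [-4, -352, -352]
swap -> [-4, -352, -352]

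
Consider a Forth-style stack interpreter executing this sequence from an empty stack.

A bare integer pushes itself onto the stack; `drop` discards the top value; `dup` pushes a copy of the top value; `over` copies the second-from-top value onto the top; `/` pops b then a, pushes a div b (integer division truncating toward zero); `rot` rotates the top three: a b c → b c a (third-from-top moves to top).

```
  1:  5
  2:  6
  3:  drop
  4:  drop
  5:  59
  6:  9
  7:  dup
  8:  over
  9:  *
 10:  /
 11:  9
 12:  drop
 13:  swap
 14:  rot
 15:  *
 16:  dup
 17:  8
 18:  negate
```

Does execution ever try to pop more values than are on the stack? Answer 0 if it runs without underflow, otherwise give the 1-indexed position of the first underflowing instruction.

14

5    -> [5]
6    -> [5, 6]
drop -> [5]
drop -> []
59   -> [59]
9    -> [59, 9]
dup  -> [59, 9, 9]
over -> [59, 9, 9, 9]
*    -> [59, 9, 81]
/    -> [59, 0]
9    -> [59, 0, 9]
drop -> [59, 0]
swap -> [0, 59]
rot  — needs 3 operands, stack has 2 → underflow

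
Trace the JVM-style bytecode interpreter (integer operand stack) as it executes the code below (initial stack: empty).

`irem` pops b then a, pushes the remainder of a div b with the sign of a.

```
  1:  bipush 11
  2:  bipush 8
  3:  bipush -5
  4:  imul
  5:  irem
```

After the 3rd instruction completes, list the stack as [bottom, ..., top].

bipush 11 -> [11]
bipush 8  -> [11, 8]
bipush -5 -> [11, 8, -5]

[11, 8, -5]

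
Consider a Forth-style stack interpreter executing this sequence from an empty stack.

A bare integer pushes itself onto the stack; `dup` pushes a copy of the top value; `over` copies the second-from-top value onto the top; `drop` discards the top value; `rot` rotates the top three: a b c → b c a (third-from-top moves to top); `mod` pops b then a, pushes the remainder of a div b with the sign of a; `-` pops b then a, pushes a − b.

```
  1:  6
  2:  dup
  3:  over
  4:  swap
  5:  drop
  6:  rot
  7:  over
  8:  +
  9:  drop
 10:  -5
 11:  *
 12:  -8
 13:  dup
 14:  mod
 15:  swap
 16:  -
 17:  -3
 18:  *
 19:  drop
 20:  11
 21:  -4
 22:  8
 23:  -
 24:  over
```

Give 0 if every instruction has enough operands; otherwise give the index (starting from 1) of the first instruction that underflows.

6

6    : [6]
dup  : [6, 6]
over : [6, 6, 6]
swap : [6, 6, 6]
drop : [6, 6]
rot  — needs 3 operands, stack has 2 → underflow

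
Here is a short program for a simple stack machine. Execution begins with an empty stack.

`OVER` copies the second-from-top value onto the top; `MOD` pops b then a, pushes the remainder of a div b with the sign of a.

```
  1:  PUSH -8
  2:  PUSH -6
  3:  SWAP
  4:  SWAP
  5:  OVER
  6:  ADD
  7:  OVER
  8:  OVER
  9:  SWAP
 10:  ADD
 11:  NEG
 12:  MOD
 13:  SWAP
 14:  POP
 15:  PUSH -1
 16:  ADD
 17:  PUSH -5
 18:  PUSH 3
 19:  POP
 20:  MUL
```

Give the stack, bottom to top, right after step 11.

PUSH -8 → -8
PUSH -6 → -8 -6
SWAP    → -6 -8
SWAP    → -8 -6
OVER    → -8 -6 -8
ADD     → -8 -14
OVER    → -8 -14 -8
OVER    → -8 -14 -8 -14
SWAP    → -8 -14 -14 -8
ADD     → -8 -14 -22
NEG     → -8 -14 22

[-8, -14, 22]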